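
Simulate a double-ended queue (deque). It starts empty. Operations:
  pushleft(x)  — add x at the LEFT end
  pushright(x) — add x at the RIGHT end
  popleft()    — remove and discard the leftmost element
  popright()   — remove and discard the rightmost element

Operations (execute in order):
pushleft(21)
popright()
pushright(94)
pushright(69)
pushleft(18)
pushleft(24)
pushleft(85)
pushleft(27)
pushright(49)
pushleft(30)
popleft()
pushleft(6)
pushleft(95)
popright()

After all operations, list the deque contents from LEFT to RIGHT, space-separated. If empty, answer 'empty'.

pushleft(21): [21]
popright(): []
pushright(94): [94]
pushright(69): [94, 69]
pushleft(18): [18, 94, 69]
pushleft(24): [24, 18, 94, 69]
pushleft(85): [85, 24, 18, 94, 69]
pushleft(27): [27, 85, 24, 18, 94, 69]
pushright(49): [27, 85, 24, 18, 94, 69, 49]
pushleft(30): [30, 27, 85, 24, 18, 94, 69, 49]
popleft(): [27, 85, 24, 18, 94, 69, 49]
pushleft(6): [6, 27, 85, 24, 18, 94, 69, 49]
pushleft(95): [95, 6, 27, 85, 24, 18, 94, 69, 49]
popright(): [95, 6, 27, 85, 24, 18, 94, 69]

Answer: 95 6 27 85 24 18 94 69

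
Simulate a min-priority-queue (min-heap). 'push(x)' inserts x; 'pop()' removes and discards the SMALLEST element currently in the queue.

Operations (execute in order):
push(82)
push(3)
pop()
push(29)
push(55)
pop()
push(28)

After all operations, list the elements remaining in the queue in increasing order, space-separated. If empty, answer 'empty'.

push(82): heap contents = [82]
push(3): heap contents = [3, 82]
pop() → 3: heap contents = [82]
push(29): heap contents = [29, 82]
push(55): heap contents = [29, 55, 82]
pop() → 29: heap contents = [55, 82]
push(28): heap contents = [28, 55, 82]

Answer: 28 55 82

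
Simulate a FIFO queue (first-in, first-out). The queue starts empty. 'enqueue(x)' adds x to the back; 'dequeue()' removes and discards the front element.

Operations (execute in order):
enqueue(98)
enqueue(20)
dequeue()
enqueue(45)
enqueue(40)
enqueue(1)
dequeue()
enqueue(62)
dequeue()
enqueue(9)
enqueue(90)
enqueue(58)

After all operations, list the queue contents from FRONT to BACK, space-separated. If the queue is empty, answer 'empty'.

enqueue(98): [98]
enqueue(20): [98, 20]
dequeue(): [20]
enqueue(45): [20, 45]
enqueue(40): [20, 45, 40]
enqueue(1): [20, 45, 40, 1]
dequeue(): [45, 40, 1]
enqueue(62): [45, 40, 1, 62]
dequeue(): [40, 1, 62]
enqueue(9): [40, 1, 62, 9]
enqueue(90): [40, 1, 62, 9, 90]
enqueue(58): [40, 1, 62, 9, 90, 58]

Answer: 40 1 62 9 90 58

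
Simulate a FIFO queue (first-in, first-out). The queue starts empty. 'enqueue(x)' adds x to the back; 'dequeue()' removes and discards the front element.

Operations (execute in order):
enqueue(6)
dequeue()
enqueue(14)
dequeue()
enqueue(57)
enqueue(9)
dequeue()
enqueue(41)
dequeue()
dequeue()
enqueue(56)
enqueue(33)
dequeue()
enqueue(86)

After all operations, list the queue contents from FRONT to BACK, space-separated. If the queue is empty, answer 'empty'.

Answer: 33 86

Derivation:
enqueue(6): [6]
dequeue(): []
enqueue(14): [14]
dequeue(): []
enqueue(57): [57]
enqueue(9): [57, 9]
dequeue(): [9]
enqueue(41): [9, 41]
dequeue(): [41]
dequeue(): []
enqueue(56): [56]
enqueue(33): [56, 33]
dequeue(): [33]
enqueue(86): [33, 86]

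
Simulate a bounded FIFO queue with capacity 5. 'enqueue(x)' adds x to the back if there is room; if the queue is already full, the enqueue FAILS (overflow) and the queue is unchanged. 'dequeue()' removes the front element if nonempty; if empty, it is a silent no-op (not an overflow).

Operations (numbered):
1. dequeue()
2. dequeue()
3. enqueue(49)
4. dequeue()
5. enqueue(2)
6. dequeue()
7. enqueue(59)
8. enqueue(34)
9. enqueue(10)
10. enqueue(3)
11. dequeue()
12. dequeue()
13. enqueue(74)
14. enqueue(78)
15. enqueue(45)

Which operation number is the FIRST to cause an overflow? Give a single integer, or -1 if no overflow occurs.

Answer: -1

Derivation:
1. dequeue(): empty, no-op, size=0
2. dequeue(): empty, no-op, size=0
3. enqueue(49): size=1
4. dequeue(): size=0
5. enqueue(2): size=1
6. dequeue(): size=0
7. enqueue(59): size=1
8. enqueue(34): size=2
9. enqueue(10): size=3
10. enqueue(3): size=4
11. dequeue(): size=3
12. dequeue(): size=2
13. enqueue(74): size=3
14. enqueue(78): size=4
15. enqueue(45): size=5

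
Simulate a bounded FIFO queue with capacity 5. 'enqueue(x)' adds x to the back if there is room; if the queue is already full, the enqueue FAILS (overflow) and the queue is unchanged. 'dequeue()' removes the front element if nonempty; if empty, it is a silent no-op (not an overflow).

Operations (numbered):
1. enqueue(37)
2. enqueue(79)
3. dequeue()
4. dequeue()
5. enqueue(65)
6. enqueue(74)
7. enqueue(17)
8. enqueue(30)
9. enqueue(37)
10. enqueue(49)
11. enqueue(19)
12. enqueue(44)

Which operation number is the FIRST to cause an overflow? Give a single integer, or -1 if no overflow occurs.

Answer: 10

Derivation:
1. enqueue(37): size=1
2. enqueue(79): size=2
3. dequeue(): size=1
4. dequeue(): size=0
5. enqueue(65): size=1
6. enqueue(74): size=2
7. enqueue(17): size=3
8. enqueue(30): size=4
9. enqueue(37): size=5
10. enqueue(49): size=5=cap → OVERFLOW (fail)
11. enqueue(19): size=5=cap → OVERFLOW (fail)
12. enqueue(44): size=5=cap → OVERFLOW (fail)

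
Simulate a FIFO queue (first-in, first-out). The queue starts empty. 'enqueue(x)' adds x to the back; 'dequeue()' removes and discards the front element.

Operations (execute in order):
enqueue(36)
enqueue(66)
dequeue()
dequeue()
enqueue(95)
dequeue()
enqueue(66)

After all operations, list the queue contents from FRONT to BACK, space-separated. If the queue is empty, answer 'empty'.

enqueue(36): [36]
enqueue(66): [36, 66]
dequeue(): [66]
dequeue(): []
enqueue(95): [95]
dequeue(): []
enqueue(66): [66]

Answer: 66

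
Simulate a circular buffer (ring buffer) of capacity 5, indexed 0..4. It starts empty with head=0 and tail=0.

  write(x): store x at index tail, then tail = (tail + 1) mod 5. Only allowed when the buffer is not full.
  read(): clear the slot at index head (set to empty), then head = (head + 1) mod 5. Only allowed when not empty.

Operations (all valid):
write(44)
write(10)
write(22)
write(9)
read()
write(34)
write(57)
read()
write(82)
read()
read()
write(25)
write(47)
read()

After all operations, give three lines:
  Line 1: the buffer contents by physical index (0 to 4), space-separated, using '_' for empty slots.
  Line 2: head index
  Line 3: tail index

Answer: 57 82 25 47 _
0
4

Derivation:
write(44): buf=[44 _ _ _ _], head=0, tail=1, size=1
write(10): buf=[44 10 _ _ _], head=0, tail=2, size=2
write(22): buf=[44 10 22 _ _], head=0, tail=3, size=3
write(9): buf=[44 10 22 9 _], head=0, tail=4, size=4
read(): buf=[_ 10 22 9 _], head=1, tail=4, size=3
write(34): buf=[_ 10 22 9 34], head=1, tail=0, size=4
write(57): buf=[57 10 22 9 34], head=1, tail=1, size=5
read(): buf=[57 _ 22 9 34], head=2, tail=1, size=4
write(82): buf=[57 82 22 9 34], head=2, tail=2, size=5
read(): buf=[57 82 _ 9 34], head=3, tail=2, size=4
read(): buf=[57 82 _ _ 34], head=4, tail=2, size=3
write(25): buf=[57 82 25 _ 34], head=4, tail=3, size=4
write(47): buf=[57 82 25 47 34], head=4, tail=4, size=5
read(): buf=[57 82 25 47 _], head=0, tail=4, size=4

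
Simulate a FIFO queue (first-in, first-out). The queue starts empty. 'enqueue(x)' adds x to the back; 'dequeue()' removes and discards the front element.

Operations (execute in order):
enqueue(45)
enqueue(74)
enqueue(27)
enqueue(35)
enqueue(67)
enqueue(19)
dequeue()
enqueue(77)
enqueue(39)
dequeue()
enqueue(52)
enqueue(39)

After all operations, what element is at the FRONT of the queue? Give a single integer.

enqueue(45): queue = [45]
enqueue(74): queue = [45, 74]
enqueue(27): queue = [45, 74, 27]
enqueue(35): queue = [45, 74, 27, 35]
enqueue(67): queue = [45, 74, 27, 35, 67]
enqueue(19): queue = [45, 74, 27, 35, 67, 19]
dequeue(): queue = [74, 27, 35, 67, 19]
enqueue(77): queue = [74, 27, 35, 67, 19, 77]
enqueue(39): queue = [74, 27, 35, 67, 19, 77, 39]
dequeue(): queue = [27, 35, 67, 19, 77, 39]
enqueue(52): queue = [27, 35, 67, 19, 77, 39, 52]
enqueue(39): queue = [27, 35, 67, 19, 77, 39, 52, 39]

Answer: 27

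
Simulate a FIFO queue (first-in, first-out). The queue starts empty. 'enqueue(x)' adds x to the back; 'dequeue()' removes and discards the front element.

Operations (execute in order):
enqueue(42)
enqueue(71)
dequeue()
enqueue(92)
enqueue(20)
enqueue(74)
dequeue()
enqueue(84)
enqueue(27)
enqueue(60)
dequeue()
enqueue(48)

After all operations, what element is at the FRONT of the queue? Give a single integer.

enqueue(42): queue = [42]
enqueue(71): queue = [42, 71]
dequeue(): queue = [71]
enqueue(92): queue = [71, 92]
enqueue(20): queue = [71, 92, 20]
enqueue(74): queue = [71, 92, 20, 74]
dequeue(): queue = [92, 20, 74]
enqueue(84): queue = [92, 20, 74, 84]
enqueue(27): queue = [92, 20, 74, 84, 27]
enqueue(60): queue = [92, 20, 74, 84, 27, 60]
dequeue(): queue = [20, 74, 84, 27, 60]
enqueue(48): queue = [20, 74, 84, 27, 60, 48]

Answer: 20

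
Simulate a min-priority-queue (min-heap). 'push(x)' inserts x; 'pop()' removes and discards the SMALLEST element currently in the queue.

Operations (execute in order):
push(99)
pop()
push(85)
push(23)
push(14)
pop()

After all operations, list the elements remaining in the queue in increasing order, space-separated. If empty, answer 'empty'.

Answer: 23 85

Derivation:
push(99): heap contents = [99]
pop() → 99: heap contents = []
push(85): heap contents = [85]
push(23): heap contents = [23, 85]
push(14): heap contents = [14, 23, 85]
pop() → 14: heap contents = [23, 85]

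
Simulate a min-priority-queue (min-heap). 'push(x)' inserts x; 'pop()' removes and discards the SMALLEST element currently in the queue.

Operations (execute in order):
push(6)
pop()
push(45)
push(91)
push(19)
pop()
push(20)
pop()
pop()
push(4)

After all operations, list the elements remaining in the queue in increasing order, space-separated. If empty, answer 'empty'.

push(6): heap contents = [6]
pop() → 6: heap contents = []
push(45): heap contents = [45]
push(91): heap contents = [45, 91]
push(19): heap contents = [19, 45, 91]
pop() → 19: heap contents = [45, 91]
push(20): heap contents = [20, 45, 91]
pop() → 20: heap contents = [45, 91]
pop() → 45: heap contents = [91]
push(4): heap contents = [4, 91]

Answer: 4 91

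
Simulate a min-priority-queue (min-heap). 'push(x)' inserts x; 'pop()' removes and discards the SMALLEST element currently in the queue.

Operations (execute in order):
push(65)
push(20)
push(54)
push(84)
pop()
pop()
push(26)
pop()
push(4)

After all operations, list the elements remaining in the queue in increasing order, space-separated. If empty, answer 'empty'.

push(65): heap contents = [65]
push(20): heap contents = [20, 65]
push(54): heap contents = [20, 54, 65]
push(84): heap contents = [20, 54, 65, 84]
pop() → 20: heap contents = [54, 65, 84]
pop() → 54: heap contents = [65, 84]
push(26): heap contents = [26, 65, 84]
pop() → 26: heap contents = [65, 84]
push(4): heap contents = [4, 65, 84]

Answer: 4 65 84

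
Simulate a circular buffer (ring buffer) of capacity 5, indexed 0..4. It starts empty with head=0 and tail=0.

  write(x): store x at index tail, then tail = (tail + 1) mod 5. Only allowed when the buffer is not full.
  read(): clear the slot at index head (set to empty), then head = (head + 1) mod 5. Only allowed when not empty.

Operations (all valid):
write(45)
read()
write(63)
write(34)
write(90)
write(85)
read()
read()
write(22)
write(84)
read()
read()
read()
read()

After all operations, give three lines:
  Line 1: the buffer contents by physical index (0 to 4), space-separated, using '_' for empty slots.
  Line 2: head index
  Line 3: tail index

Answer: _ _ _ _ _
2
2

Derivation:
write(45): buf=[45 _ _ _ _], head=0, tail=1, size=1
read(): buf=[_ _ _ _ _], head=1, tail=1, size=0
write(63): buf=[_ 63 _ _ _], head=1, tail=2, size=1
write(34): buf=[_ 63 34 _ _], head=1, tail=3, size=2
write(90): buf=[_ 63 34 90 _], head=1, tail=4, size=3
write(85): buf=[_ 63 34 90 85], head=1, tail=0, size=4
read(): buf=[_ _ 34 90 85], head=2, tail=0, size=3
read(): buf=[_ _ _ 90 85], head=3, tail=0, size=2
write(22): buf=[22 _ _ 90 85], head=3, tail=1, size=3
write(84): buf=[22 84 _ 90 85], head=3, tail=2, size=4
read(): buf=[22 84 _ _ 85], head=4, tail=2, size=3
read(): buf=[22 84 _ _ _], head=0, tail=2, size=2
read(): buf=[_ 84 _ _ _], head=1, tail=2, size=1
read(): buf=[_ _ _ _ _], head=2, tail=2, size=0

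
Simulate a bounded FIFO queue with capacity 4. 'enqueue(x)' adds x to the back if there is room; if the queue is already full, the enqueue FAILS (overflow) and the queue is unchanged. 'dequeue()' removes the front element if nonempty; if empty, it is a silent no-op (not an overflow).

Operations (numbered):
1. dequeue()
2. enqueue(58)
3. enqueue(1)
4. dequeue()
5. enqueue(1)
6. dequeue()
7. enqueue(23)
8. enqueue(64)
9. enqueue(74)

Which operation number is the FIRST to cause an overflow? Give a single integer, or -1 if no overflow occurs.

Answer: -1

Derivation:
1. dequeue(): empty, no-op, size=0
2. enqueue(58): size=1
3. enqueue(1): size=2
4. dequeue(): size=1
5. enqueue(1): size=2
6. dequeue(): size=1
7. enqueue(23): size=2
8. enqueue(64): size=3
9. enqueue(74): size=4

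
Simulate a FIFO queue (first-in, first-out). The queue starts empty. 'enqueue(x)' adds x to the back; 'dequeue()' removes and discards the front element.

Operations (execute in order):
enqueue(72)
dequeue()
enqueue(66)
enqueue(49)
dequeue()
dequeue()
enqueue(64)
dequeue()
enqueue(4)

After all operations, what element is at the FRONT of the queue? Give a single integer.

Answer: 4

Derivation:
enqueue(72): queue = [72]
dequeue(): queue = []
enqueue(66): queue = [66]
enqueue(49): queue = [66, 49]
dequeue(): queue = [49]
dequeue(): queue = []
enqueue(64): queue = [64]
dequeue(): queue = []
enqueue(4): queue = [4]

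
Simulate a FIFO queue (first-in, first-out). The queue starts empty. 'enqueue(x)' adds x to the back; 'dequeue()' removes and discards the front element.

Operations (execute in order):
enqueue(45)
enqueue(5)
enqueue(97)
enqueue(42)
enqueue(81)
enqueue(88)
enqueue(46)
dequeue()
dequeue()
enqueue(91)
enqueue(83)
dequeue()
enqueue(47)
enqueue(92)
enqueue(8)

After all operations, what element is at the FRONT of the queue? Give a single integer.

enqueue(45): queue = [45]
enqueue(5): queue = [45, 5]
enqueue(97): queue = [45, 5, 97]
enqueue(42): queue = [45, 5, 97, 42]
enqueue(81): queue = [45, 5, 97, 42, 81]
enqueue(88): queue = [45, 5, 97, 42, 81, 88]
enqueue(46): queue = [45, 5, 97, 42, 81, 88, 46]
dequeue(): queue = [5, 97, 42, 81, 88, 46]
dequeue(): queue = [97, 42, 81, 88, 46]
enqueue(91): queue = [97, 42, 81, 88, 46, 91]
enqueue(83): queue = [97, 42, 81, 88, 46, 91, 83]
dequeue(): queue = [42, 81, 88, 46, 91, 83]
enqueue(47): queue = [42, 81, 88, 46, 91, 83, 47]
enqueue(92): queue = [42, 81, 88, 46, 91, 83, 47, 92]
enqueue(8): queue = [42, 81, 88, 46, 91, 83, 47, 92, 8]

Answer: 42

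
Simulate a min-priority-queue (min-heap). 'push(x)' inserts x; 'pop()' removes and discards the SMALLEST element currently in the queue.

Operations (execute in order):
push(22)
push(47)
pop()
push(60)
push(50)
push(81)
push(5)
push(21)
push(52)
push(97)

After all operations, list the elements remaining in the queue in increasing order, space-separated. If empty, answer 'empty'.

push(22): heap contents = [22]
push(47): heap contents = [22, 47]
pop() → 22: heap contents = [47]
push(60): heap contents = [47, 60]
push(50): heap contents = [47, 50, 60]
push(81): heap contents = [47, 50, 60, 81]
push(5): heap contents = [5, 47, 50, 60, 81]
push(21): heap contents = [5, 21, 47, 50, 60, 81]
push(52): heap contents = [5, 21, 47, 50, 52, 60, 81]
push(97): heap contents = [5, 21, 47, 50, 52, 60, 81, 97]

Answer: 5 21 47 50 52 60 81 97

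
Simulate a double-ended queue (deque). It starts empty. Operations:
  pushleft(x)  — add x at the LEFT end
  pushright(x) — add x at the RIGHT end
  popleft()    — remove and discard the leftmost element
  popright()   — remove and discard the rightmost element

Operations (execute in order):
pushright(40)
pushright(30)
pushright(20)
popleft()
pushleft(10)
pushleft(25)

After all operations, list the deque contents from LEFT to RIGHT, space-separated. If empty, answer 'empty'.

pushright(40): [40]
pushright(30): [40, 30]
pushright(20): [40, 30, 20]
popleft(): [30, 20]
pushleft(10): [10, 30, 20]
pushleft(25): [25, 10, 30, 20]

Answer: 25 10 30 20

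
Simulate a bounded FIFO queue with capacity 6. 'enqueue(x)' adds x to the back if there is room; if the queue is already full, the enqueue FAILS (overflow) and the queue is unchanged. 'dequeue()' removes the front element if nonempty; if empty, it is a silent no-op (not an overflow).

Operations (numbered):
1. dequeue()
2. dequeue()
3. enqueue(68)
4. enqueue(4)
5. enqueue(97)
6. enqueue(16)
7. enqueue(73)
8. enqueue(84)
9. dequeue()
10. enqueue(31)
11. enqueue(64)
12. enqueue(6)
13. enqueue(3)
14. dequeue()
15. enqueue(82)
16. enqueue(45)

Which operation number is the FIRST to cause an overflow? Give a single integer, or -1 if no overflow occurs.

1. dequeue(): empty, no-op, size=0
2. dequeue(): empty, no-op, size=0
3. enqueue(68): size=1
4. enqueue(4): size=2
5. enqueue(97): size=3
6. enqueue(16): size=4
7. enqueue(73): size=5
8. enqueue(84): size=6
9. dequeue(): size=5
10. enqueue(31): size=6
11. enqueue(64): size=6=cap → OVERFLOW (fail)
12. enqueue(6): size=6=cap → OVERFLOW (fail)
13. enqueue(3): size=6=cap → OVERFLOW (fail)
14. dequeue(): size=5
15. enqueue(82): size=6
16. enqueue(45): size=6=cap → OVERFLOW (fail)

Answer: 11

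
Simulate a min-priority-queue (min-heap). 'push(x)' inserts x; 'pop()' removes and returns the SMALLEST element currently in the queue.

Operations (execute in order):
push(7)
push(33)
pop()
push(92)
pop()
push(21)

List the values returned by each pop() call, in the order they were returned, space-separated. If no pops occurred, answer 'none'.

push(7): heap contents = [7]
push(33): heap contents = [7, 33]
pop() → 7: heap contents = [33]
push(92): heap contents = [33, 92]
pop() → 33: heap contents = [92]
push(21): heap contents = [21, 92]

Answer: 7 33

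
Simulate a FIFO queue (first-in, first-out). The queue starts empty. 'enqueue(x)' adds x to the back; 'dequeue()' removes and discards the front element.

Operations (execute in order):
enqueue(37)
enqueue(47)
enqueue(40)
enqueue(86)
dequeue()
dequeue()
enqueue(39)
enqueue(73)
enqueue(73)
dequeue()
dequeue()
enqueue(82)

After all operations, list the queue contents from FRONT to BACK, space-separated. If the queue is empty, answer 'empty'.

enqueue(37): [37]
enqueue(47): [37, 47]
enqueue(40): [37, 47, 40]
enqueue(86): [37, 47, 40, 86]
dequeue(): [47, 40, 86]
dequeue(): [40, 86]
enqueue(39): [40, 86, 39]
enqueue(73): [40, 86, 39, 73]
enqueue(73): [40, 86, 39, 73, 73]
dequeue(): [86, 39, 73, 73]
dequeue(): [39, 73, 73]
enqueue(82): [39, 73, 73, 82]

Answer: 39 73 73 82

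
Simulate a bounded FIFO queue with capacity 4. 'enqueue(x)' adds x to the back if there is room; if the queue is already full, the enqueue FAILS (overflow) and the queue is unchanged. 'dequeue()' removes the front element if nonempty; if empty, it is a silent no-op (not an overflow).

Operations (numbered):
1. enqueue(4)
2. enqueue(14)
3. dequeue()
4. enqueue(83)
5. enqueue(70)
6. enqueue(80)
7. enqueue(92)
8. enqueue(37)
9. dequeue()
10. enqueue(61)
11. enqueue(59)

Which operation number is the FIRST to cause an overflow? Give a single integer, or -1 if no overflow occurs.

1. enqueue(4): size=1
2. enqueue(14): size=2
3. dequeue(): size=1
4. enqueue(83): size=2
5. enqueue(70): size=3
6. enqueue(80): size=4
7. enqueue(92): size=4=cap → OVERFLOW (fail)
8. enqueue(37): size=4=cap → OVERFLOW (fail)
9. dequeue(): size=3
10. enqueue(61): size=4
11. enqueue(59): size=4=cap → OVERFLOW (fail)

Answer: 7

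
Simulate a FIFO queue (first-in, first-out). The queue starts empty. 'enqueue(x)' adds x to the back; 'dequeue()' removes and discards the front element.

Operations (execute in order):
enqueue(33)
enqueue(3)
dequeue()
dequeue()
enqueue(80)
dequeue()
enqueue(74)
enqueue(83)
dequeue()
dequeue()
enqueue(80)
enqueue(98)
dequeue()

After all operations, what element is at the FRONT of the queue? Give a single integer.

Answer: 98

Derivation:
enqueue(33): queue = [33]
enqueue(3): queue = [33, 3]
dequeue(): queue = [3]
dequeue(): queue = []
enqueue(80): queue = [80]
dequeue(): queue = []
enqueue(74): queue = [74]
enqueue(83): queue = [74, 83]
dequeue(): queue = [83]
dequeue(): queue = []
enqueue(80): queue = [80]
enqueue(98): queue = [80, 98]
dequeue(): queue = [98]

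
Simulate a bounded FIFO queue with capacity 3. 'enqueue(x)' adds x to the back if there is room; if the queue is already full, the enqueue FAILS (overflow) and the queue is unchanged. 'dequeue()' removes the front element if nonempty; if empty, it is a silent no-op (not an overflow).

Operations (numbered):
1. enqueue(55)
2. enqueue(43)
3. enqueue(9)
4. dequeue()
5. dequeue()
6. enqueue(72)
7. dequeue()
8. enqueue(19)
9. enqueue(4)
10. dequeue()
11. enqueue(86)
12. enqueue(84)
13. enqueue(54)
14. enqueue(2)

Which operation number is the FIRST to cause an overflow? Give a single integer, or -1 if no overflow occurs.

Answer: 12

Derivation:
1. enqueue(55): size=1
2. enqueue(43): size=2
3. enqueue(9): size=3
4. dequeue(): size=2
5. dequeue(): size=1
6. enqueue(72): size=2
7. dequeue(): size=1
8. enqueue(19): size=2
9. enqueue(4): size=3
10. dequeue(): size=2
11. enqueue(86): size=3
12. enqueue(84): size=3=cap → OVERFLOW (fail)
13. enqueue(54): size=3=cap → OVERFLOW (fail)
14. enqueue(2): size=3=cap → OVERFLOW (fail)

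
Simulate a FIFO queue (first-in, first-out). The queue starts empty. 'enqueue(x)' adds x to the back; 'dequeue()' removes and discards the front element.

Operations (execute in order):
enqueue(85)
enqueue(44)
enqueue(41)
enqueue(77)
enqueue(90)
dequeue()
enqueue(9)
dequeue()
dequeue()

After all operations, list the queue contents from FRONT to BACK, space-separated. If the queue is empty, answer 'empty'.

Answer: 77 90 9

Derivation:
enqueue(85): [85]
enqueue(44): [85, 44]
enqueue(41): [85, 44, 41]
enqueue(77): [85, 44, 41, 77]
enqueue(90): [85, 44, 41, 77, 90]
dequeue(): [44, 41, 77, 90]
enqueue(9): [44, 41, 77, 90, 9]
dequeue(): [41, 77, 90, 9]
dequeue(): [77, 90, 9]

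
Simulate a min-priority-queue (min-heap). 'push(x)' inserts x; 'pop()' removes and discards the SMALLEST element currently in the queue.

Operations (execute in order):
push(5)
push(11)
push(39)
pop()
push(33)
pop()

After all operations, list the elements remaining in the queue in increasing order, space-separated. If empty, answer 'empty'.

Answer: 33 39

Derivation:
push(5): heap contents = [5]
push(11): heap contents = [5, 11]
push(39): heap contents = [5, 11, 39]
pop() → 5: heap contents = [11, 39]
push(33): heap contents = [11, 33, 39]
pop() → 11: heap contents = [33, 39]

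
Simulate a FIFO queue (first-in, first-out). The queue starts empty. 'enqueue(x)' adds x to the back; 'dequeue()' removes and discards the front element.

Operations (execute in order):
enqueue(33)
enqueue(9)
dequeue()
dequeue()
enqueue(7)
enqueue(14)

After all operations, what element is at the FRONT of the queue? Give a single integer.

enqueue(33): queue = [33]
enqueue(9): queue = [33, 9]
dequeue(): queue = [9]
dequeue(): queue = []
enqueue(7): queue = [7]
enqueue(14): queue = [7, 14]

Answer: 7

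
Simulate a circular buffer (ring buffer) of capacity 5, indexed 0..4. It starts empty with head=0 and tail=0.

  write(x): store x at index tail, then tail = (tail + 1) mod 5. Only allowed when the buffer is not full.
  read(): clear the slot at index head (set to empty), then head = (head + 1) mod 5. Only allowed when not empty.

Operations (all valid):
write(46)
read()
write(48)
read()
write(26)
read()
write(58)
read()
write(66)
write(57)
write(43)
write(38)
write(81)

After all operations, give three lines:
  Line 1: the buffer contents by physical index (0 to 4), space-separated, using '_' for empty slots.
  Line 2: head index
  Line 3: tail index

Answer: 57 43 38 81 66
4
4

Derivation:
write(46): buf=[46 _ _ _ _], head=0, tail=1, size=1
read(): buf=[_ _ _ _ _], head=1, tail=1, size=0
write(48): buf=[_ 48 _ _ _], head=1, tail=2, size=1
read(): buf=[_ _ _ _ _], head=2, tail=2, size=0
write(26): buf=[_ _ 26 _ _], head=2, tail=3, size=1
read(): buf=[_ _ _ _ _], head=3, tail=3, size=0
write(58): buf=[_ _ _ 58 _], head=3, tail=4, size=1
read(): buf=[_ _ _ _ _], head=4, tail=4, size=0
write(66): buf=[_ _ _ _ 66], head=4, tail=0, size=1
write(57): buf=[57 _ _ _ 66], head=4, tail=1, size=2
write(43): buf=[57 43 _ _ 66], head=4, tail=2, size=3
write(38): buf=[57 43 38 _ 66], head=4, tail=3, size=4
write(81): buf=[57 43 38 81 66], head=4, tail=4, size=5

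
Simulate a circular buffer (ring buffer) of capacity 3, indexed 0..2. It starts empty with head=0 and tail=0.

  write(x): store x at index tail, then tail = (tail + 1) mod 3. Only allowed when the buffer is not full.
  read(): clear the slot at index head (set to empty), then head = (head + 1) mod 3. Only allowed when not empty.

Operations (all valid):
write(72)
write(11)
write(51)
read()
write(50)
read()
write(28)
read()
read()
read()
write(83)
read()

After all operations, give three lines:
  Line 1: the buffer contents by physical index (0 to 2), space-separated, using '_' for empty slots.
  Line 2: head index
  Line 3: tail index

Answer: _ _ _
0
0

Derivation:
write(72): buf=[72 _ _], head=0, tail=1, size=1
write(11): buf=[72 11 _], head=0, tail=2, size=2
write(51): buf=[72 11 51], head=0, tail=0, size=3
read(): buf=[_ 11 51], head=1, tail=0, size=2
write(50): buf=[50 11 51], head=1, tail=1, size=3
read(): buf=[50 _ 51], head=2, tail=1, size=2
write(28): buf=[50 28 51], head=2, tail=2, size=3
read(): buf=[50 28 _], head=0, tail=2, size=2
read(): buf=[_ 28 _], head=1, tail=2, size=1
read(): buf=[_ _ _], head=2, tail=2, size=0
write(83): buf=[_ _ 83], head=2, tail=0, size=1
read(): buf=[_ _ _], head=0, tail=0, size=0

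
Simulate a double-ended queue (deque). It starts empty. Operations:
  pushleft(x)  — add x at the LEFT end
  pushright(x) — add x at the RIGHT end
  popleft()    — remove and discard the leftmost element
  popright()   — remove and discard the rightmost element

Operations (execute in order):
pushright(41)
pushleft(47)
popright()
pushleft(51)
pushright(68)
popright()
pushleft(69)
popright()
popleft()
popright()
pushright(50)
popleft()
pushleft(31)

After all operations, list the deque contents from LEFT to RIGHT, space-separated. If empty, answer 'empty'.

Answer: 31

Derivation:
pushright(41): [41]
pushleft(47): [47, 41]
popright(): [47]
pushleft(51): [51, 47]
pushright(68): [51, 47, 68]
popright(): [51, 47]
pushleft(69): [69, 51, 47]
popright(): [69, 51]
popleft(): [51]
popright(): []
pushright(50): [50]
popleft(): []
pushleft(31): [31]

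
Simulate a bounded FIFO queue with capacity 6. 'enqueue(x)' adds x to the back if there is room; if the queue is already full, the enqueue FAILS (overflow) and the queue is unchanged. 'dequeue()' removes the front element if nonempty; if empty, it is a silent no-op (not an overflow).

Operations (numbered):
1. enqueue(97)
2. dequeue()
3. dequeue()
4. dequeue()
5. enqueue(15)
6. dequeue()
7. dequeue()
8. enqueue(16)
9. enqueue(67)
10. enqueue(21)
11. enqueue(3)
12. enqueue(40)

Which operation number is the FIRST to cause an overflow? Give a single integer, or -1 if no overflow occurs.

1. enqueue(97): size=1
2. dequeue(): size=0
3. dequeue(): empty, no-op, size=0
4. dequeue(): empty, no-op, size=0
5. enqueue(15): size=1
6. dequeue(): size=0
7. dequeue(): empty, no-op, size=0
8. enqueue(16): size=1
9. enqueue(67): size=2
10. enqueue(21): size=3
11. enqueue(3): size=4
12. enqueue(40): size=5

Answer: -1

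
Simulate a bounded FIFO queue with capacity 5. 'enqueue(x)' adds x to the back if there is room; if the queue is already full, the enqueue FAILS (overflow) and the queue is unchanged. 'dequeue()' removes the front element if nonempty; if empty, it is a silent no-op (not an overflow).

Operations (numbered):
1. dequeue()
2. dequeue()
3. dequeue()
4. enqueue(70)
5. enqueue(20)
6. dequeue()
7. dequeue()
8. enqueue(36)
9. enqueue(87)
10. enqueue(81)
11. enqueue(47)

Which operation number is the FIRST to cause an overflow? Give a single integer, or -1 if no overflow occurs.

1. dequeue(): empty, no-op, size=0
2. dequeue(): empty, no-op, size=0
3. dequeue(): empty, no-op, size=0
4. enqueue(70): size=1
5. enqueue(20): size=2
6. dequeue(): size=1
7. dequeue(): size=0
8. enqueue(36): size=1
9. enqueue(87): size=2
10. enqueue(81): size=3
11. enqueue(47): size=4

Answer: -1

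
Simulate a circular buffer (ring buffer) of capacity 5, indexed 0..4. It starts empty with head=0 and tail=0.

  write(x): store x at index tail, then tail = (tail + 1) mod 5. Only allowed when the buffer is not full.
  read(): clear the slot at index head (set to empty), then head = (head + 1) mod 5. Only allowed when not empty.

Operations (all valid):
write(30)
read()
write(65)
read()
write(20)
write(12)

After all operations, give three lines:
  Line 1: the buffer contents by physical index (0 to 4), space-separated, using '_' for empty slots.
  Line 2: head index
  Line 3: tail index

write(30): buf=[30 _ _ _ _], head=0, tail=1, size=1
read(): buf=[_ _ _ _ _], head=1, tail=1, size=0
write(65): buf=[_ 65 _ _ _], head=1, tail=2, size=1
read(): buf=[_ _ _ _ _], head=2, tail=2, size=0
write(20): buf=[_ _ 20 _ _], head=2, tail=3, size=1
write(12): buf=[_ _ 20 12 _], head=2, tail=4, size=2

Answer: _ _ 20 12 _
2
4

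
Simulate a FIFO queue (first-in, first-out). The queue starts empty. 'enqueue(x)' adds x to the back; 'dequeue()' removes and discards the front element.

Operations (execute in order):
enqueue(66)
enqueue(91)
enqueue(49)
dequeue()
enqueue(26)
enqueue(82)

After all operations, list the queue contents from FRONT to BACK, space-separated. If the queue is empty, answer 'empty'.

enqueue(66): [66]
enqueue(91): [66, 91]
enqueue(49): [66, 91, 49]
dequeue(): [91, 49]
enqueue(26): [91, 49, 26]
enqueue(82): [91, 49, 26, 82]

Answer: 91 49 26 82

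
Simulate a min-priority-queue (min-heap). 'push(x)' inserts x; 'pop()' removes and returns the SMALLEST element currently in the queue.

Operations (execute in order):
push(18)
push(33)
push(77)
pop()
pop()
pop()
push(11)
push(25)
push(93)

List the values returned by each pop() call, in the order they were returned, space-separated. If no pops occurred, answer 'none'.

Answer: 18 33 77

Derivation:
push(18): heap contents = [18]
push(33): heap contents = [18, 33]
push(77): heap contents = [18, 33, 77]
pop() → 18: heap contents = [33, 77]
pop() → 33: heap contents = [77]
pop() → 77: heap contents = []
push(11): heap contents = [11]
push(25): heap contents = [11, 25]
push(93): heap contents = [11, 25, 93]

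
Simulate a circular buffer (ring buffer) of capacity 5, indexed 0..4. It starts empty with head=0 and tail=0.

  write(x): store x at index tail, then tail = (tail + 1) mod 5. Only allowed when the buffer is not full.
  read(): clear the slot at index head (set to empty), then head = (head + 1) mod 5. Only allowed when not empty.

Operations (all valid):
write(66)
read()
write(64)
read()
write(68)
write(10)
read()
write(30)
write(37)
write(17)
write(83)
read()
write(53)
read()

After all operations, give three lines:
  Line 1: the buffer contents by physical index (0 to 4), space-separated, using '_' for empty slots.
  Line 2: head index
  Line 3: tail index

Answer: 37 17 83 53 _
0
4

Derivation:
write(66): buf=[66 _ _ _ _], head=0, tail=1, size=1
read(): buf=[_ _ _ _ _], head=1, tail=1, size=0
write(64): buf=[_ 64 _ _ _], head=1, tail=2, size=1
read(): buf=[_ _ _ _ _], head=2, tail=2, size=0
write(68): buf=[_ _ 68 _ _], head=2, tail=3, size=1
write(10): buf=[_ _ 68 10 _], head=2, tail=4, size=2
read(): buf=[_ _ _ 10 _], head=3, tail=4, size=1
write(30): buf=[_ _ _ 10 30], head=3, tail=0, size=2
write(37): buf=[37 _ _ 10 30], head=3, tail=1, size=3
write(17): buf=[37 17 _ 10 30], head=3, tail=2, size=4
write(83): buf=[37 17 83 10 30], head=3, tail=3, size=5
read(): buf=[37 17 83 _ 30], head=4, tail=3, size=4
write(53): buf=[37 17 83 53 30], head=4, tail=4, size=5
read(): buf=[37 17 83 53 _], head=0, tail=4, size=4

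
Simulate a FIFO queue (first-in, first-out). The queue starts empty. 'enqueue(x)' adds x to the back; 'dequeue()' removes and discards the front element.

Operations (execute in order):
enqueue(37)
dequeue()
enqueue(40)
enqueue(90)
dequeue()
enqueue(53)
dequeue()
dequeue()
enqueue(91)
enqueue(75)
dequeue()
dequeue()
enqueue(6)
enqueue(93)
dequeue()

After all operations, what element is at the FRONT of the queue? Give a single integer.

enqueue(37): queue = [37]
dequeue(): queue = []
enqueue(40): queue = [40]
enqueue(90): queue = [40, 90]
dequeue(): queue = [90]
enqueue(53): queue = [90, 53]
dequeue(): queue = [53]
dequeue(): queue = []
enqueue(91): queue = [91]
enqueue(75): queue = [91, 75]
dequeue(): queue = [75]
dequeue(): queue = []
enqueue(6): queue = [6]
enqueue(93): queue = [6, 93]
dequeue(): queue = [93]

Answer: 93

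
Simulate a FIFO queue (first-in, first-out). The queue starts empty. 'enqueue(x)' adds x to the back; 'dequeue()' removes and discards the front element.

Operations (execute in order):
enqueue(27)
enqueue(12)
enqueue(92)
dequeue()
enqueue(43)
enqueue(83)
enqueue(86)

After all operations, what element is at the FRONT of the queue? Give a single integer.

enqueue(27): queue = [27]
enqueue(12): queue = [27, 12]
enqueue(92): queue = [27, 12, 92]
dequeue(): queue = [12, 92]
enqueue(43): queue = [12, 92, 43]
enqueue(83): queue = [12, 92, 43, 83]
enqueue(86): queue = [12, 92, 43, 83, 86]

Answer: 12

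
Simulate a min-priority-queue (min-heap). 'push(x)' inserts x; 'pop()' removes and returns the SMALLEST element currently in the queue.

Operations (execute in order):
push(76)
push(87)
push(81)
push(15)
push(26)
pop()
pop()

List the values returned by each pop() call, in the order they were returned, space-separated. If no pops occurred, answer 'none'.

Answer: 15 26

Derivation:
push(76): heap contents = [76]
push(87): heap contents = [76, 87]
push(81): heap contents = [76, 81, 87]
push(15): heap contents = [15, 76, 81, 87]
push(26): heap contents = [15, 26, 76, 81, 87]
pop() → 15: heap contents = [26, 76, 81, 87]
pop() → 26: heap contents = [76, 81, 87]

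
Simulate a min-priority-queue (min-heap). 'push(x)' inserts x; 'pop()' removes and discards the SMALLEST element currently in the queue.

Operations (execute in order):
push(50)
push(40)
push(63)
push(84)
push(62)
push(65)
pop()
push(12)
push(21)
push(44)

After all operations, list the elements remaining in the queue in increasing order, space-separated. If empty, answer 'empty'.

Answer: 12 21 44 50 62 63 65 84

Derivation:
push(50): heap contents = [50]
push(40): heap contents = [40, 50]
push(63): heap contents = [40, 50, 63]
push(84): heap contents = [40, 50, 63, 84]
push(62): heap contents = [40, 50, 62, 63, 84]
push(65): heap contents = [40, 50, 62, 63, 65, 84]
pop() → 40: heap contents = [50, 62, 63, 65, 84]
push(12): heap contents = [12, 50, 62, 63, 65, 84]
push(21): heap contents = [12, 21, 50, 62, 63, 65, 84]
push(44): heap contents = [12, 21, 44, 50, 62, 63, 65, 84]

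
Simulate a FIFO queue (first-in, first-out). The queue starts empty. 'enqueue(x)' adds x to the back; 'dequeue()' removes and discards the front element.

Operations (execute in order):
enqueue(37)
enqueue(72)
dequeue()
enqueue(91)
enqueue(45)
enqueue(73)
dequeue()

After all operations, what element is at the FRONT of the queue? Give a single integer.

enqueue(37): queue = [37]
enqueue(72): queue = [37, 72]
dequeue(): queue = [72]
enqueue(91): queue = [72, 91]
enqueue(45): queue = [72, 91, 45]
enqueue(73): queue = [72, 91, 45, 73]
dequeue(): queue = [91, 45, 73]

Answer: 91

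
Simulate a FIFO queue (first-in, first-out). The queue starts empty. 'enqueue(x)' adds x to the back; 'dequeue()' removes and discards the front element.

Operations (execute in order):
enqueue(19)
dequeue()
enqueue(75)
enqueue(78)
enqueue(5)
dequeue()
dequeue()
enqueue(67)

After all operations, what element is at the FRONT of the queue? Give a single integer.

enqueue(19): queue = [19]
dequeue(): queue = []
enqueue(75): queue = [75]
enqueue(78): queue = [75, 78]
enqueue(5): queue = [75, 78, 5]
dequeue(): queue = [78, 5]
dequeue(): queue = [5]
enqueue(67): queue = [5, 67]

Answer: 5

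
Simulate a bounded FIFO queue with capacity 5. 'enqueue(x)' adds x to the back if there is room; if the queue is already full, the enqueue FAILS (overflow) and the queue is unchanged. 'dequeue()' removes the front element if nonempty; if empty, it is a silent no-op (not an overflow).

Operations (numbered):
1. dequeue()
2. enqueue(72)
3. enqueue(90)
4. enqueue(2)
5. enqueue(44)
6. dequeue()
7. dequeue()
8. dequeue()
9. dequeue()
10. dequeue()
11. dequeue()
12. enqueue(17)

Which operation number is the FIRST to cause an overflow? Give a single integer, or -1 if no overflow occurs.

1. dequeue(): empty, no-op, size=0
2. enqueue(72): size=1
3. enqueue(90): size=2
4. enqueue(2): size=3
5. enqueue(44): size=4
6. dequeue(): size=3
7. dequeue(): size=2
8. dequeue(): size=1
9. dequeue(): size=0
10. dequeue(): empty, no-op, size=0
11. dequeue(): empty, no-op, size=0
12. enqueue(17): size=1

Answer: -1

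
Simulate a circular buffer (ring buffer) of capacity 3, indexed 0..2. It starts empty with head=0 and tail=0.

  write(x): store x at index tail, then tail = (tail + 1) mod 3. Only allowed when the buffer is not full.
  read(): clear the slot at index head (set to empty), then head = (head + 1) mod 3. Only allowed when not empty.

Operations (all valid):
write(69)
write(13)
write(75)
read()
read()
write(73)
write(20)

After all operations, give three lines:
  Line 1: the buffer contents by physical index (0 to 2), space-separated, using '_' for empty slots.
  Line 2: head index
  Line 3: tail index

write(69): buf=[69 _ _], head=0, tail=1, size=1
write(13): buf=[69 13 _], head=0, tail=2, size=2
write(75): buf=[69 13 75], head=0, tail=0, size=3
read(): buf=[_ 13 75], head=1, tail=0, size=2
read(): buf=[_ _ 75], head=2, tail=0, size=1
write(73): buf=[73 _ 75], head=2, tail=1, size=2
write(20): buf=[73 20 75], head=2, tail=2, size=3

Answer: 73 20 75
2
2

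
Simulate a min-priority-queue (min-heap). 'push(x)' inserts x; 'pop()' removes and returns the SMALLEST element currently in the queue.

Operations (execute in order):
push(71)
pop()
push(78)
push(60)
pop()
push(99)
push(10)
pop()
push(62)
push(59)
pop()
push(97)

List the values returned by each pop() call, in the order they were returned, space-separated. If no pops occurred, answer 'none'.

Answer: 71 60 10 59

Derivation:
push(71): heap contents = [71]
pop() → 71: heap contents = []
push(78): heap contents = [78]
push(60): heap contents = [60, 78]
pop() → 60: heap contents = [78]
push(99): heap contents = [78, 99]
push(10): heap contents = [10, 78, 99]
pop() → 10: heap contents = [78, 99]
push(62): heap contents = [62, 78, 99]
push(59): heap contents = [59, 62, 78, 99]
pop() → 59: heap contents = [62, 78, 99]
push(97): heap contents = [62, 78, 97, 99]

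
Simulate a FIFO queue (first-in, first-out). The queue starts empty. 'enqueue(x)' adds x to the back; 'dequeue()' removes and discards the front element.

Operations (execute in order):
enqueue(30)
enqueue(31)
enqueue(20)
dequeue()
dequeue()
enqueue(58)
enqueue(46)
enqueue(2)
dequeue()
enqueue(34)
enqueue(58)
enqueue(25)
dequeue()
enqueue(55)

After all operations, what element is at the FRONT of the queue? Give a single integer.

enqueue(30): queue = [30]
enqueue(31): queue = [30, 31]
enqueue(20): queue = [30, 31, 20]
dequeue(): queue = [31, 20]
dequeue(): queue = [20]
enqueue(58): queue = [20, 58]
enqueue(46): queue = [20, 58, 46]
enqueue(2): queue = [20, 58, 46, 2]
dequeue(): queue = [58, 46, 2]
enqueue(34): queue = [58, 46, 2, 34]
enqueue(58): queue = [58, 46, 2, 34, 58]
enqueue(25): queue = [58, 46, 2, 34, 58, 25]
dequeue(): queue = [46, 2, 34, 58, 25]
enqueue(55): queue = [46, 2, 34, 58, 25, 55]

Answer: 46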